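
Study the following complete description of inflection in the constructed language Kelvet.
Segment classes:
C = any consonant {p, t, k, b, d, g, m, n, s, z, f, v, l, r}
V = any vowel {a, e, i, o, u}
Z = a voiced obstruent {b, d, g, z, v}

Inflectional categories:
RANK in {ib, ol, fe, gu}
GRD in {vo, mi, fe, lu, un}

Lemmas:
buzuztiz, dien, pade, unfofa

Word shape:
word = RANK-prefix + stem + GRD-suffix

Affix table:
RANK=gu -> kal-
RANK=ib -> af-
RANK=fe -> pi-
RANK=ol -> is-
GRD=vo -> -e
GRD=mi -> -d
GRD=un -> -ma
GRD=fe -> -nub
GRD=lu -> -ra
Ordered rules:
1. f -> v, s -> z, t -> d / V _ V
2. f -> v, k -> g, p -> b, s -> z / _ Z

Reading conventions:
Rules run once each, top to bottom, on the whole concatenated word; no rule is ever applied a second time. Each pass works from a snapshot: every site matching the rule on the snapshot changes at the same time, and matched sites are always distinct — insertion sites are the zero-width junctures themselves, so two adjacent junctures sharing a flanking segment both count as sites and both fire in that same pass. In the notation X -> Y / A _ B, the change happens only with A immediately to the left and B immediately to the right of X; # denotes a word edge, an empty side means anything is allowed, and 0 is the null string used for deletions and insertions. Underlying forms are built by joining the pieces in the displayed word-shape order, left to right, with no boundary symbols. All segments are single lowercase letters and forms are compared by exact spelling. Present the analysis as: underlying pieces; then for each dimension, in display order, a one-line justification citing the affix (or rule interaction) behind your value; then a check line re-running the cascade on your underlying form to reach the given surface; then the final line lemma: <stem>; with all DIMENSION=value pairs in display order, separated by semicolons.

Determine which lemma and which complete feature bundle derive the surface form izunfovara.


underlying: is-unfofa-ra
RANK=ol - signalled by the affix is-
GRD=lu - signalled by the affix -ra
check: isunfofara -> izunfovara -> izunfovara
lemma: unfofa; RANK=ol; GRD=lu


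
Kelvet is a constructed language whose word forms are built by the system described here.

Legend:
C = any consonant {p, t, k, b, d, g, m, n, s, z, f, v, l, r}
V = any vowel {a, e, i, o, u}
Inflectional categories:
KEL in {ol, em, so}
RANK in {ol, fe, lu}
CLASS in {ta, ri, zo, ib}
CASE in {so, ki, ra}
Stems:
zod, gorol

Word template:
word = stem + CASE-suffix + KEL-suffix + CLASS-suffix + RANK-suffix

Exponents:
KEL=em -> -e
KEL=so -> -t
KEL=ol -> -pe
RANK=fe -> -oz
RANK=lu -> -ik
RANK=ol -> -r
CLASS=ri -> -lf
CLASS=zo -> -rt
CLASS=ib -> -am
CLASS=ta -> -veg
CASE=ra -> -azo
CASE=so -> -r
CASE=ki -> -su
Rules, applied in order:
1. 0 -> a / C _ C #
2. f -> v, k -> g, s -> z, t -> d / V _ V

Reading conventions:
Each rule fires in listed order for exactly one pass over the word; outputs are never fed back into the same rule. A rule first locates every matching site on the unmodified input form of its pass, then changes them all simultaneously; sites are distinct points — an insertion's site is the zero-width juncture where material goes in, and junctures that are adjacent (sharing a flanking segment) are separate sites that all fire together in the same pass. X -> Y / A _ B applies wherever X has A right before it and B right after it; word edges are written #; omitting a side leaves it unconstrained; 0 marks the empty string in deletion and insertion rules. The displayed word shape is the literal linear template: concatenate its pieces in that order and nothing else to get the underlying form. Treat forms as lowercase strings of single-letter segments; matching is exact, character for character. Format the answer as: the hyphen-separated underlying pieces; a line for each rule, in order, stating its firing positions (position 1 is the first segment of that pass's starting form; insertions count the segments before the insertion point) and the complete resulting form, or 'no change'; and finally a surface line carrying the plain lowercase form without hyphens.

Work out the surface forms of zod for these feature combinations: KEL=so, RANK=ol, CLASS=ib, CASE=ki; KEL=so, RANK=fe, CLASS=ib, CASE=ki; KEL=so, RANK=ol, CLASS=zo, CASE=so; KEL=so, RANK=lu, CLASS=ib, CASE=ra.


cell KEL=so, RANK=ol, CLASS=ib, CASE=ki:
underlying: zod-su-t-am-r
1. 0 -> a / C _ C #: inserts after position(s) 8: zodsutamar
2. f -> v, k -> g, s -> z, t -> d / V _ V: fires at position(s) 6: zodsudamar
surface: zodsudamar

cell KEL=so, RANK=fe, CLASS=ib, CASE=ki:
underlying: zod-su-t-am-oz
1. 0 -> a / C _ C #: no change
2. f -> v, k -> g, s -> z, t -> d / V _ V: fires at position(s) 6: zodsudamoz
surface: zodsudamoz

cell KEL=so, RANK=ol, CLASS=zo, CASE=so:
underlying: zod-r-t-rt-r
1. 0 -> a / C _ C #: inserts after position(s) 7: zodrtrtar
2. f -> v, k -> g, s -> z, t -> d / V _ V: no change
surface: zodrtrtar

cell KEL=so, RANK=lu, CLASS=ib, CASE=ra:
underlying: zod-azo-t-am-ik
1. 0 -> a / C _ C #: no change
2. f -> v, k -> g, s -> z, t -> d / V _ V: fires at position(s) 7: zodazodamik
surface: zodazodamik


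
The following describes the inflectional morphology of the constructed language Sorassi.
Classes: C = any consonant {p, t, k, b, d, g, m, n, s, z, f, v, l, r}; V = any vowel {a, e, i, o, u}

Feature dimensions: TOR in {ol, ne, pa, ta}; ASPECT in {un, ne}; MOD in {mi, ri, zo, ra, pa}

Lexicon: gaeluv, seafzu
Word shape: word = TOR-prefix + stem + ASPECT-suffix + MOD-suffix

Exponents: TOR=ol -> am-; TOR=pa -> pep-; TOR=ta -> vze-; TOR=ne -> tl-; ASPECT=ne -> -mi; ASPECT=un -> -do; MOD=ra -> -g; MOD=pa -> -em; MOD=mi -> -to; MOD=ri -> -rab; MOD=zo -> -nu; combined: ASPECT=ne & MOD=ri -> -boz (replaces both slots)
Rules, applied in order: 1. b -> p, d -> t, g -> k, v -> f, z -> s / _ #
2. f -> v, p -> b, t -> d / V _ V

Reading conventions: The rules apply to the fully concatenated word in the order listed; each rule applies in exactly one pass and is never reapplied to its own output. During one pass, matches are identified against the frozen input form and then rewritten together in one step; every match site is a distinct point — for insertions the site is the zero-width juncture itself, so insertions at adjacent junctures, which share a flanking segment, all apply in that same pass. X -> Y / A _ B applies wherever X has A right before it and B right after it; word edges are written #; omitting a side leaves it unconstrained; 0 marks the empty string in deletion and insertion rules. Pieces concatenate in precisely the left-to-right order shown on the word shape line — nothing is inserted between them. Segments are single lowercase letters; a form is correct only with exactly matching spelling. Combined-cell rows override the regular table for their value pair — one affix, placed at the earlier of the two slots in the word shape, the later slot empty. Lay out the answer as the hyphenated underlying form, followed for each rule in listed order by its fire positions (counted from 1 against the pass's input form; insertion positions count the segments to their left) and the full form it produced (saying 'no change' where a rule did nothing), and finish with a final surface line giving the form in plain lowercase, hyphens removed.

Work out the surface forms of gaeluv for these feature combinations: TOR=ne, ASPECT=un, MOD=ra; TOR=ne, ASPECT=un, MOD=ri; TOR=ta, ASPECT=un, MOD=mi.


cell TOR=ne, ASPECT=un, MOD=ra:
underlying: tl-gaeluv-do-g
1. b -> p, d -> t, g -> k, v -> f, z -> s / _ #: fires at position(s) 11: tlgaeluvdok
2. f -> v, p -> b, t -> d / V _ V: no change
surface: tlgaeluvdok

cell TOR=ne, ASPECT=un, MOD=ri:
underlying: tl-gaeluv-do-rab
1. b -> p, d -> t, g -> k, v -> f, z -> s / _ #: fires at position(s) 13: tlgaeluvdorap
2. f -> v, p -> b, t -> d / V _ V: no change
surface: tlgaeluvdorap

cell TOR=ta, ASPECT=un, MOD=mi:
underlying: vze-gaeluv-do-to
1. b -> p, d -> t, g -> k, v -> f, z -> s / _ #: no change
2. f -> v, p -> b, t -> d / V _ V: fires at position(s) 12: vzegaeluvdodo
surface: vzegaeluvdodo


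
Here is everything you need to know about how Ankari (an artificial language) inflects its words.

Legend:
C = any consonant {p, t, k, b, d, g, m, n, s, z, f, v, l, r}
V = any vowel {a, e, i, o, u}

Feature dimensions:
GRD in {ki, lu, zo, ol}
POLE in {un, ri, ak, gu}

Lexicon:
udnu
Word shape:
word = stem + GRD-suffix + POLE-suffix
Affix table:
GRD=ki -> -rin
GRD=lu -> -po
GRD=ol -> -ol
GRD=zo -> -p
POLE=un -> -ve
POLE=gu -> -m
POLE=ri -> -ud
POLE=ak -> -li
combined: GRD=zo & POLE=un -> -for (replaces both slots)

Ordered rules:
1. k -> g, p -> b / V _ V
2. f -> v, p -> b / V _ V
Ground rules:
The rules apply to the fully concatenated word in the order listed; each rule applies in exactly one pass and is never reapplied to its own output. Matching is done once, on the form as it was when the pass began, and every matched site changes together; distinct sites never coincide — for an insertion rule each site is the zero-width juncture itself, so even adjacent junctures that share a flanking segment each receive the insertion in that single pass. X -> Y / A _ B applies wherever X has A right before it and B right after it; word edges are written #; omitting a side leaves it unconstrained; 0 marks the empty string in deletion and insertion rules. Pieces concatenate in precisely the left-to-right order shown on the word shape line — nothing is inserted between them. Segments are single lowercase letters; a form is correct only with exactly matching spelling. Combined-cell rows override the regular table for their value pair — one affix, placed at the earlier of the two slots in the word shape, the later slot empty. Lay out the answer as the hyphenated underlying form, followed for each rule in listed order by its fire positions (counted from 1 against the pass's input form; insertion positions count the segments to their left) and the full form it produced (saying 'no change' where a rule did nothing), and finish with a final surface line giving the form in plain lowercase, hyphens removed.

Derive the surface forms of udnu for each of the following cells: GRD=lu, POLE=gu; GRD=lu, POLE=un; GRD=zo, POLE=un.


cell GRD=lu, POLE=gu:
underlying: udnu-po-m
1. k -> g, p -> b / V _ V: fires at position(s) 5: udnubom
2. f -> v, p -> b / V _ V: no change
surface: udnubom

cell GRD=lu, POLE=un:
underlying: udnu-po-ve
1. k -> g, p -> b / V _ V: fires at position(s) 5: udnubove
2. f -> v, p -> b / V _ V: no change
surface: udnubove

cell GRD=zo, POLE=un:
underlying: udnu-for
1. k -> g, p -> b / V _ V: no change
2. f -> v, p -> b / V _ V: fires at position(s) 5: udnuvor
surface: udnuvor


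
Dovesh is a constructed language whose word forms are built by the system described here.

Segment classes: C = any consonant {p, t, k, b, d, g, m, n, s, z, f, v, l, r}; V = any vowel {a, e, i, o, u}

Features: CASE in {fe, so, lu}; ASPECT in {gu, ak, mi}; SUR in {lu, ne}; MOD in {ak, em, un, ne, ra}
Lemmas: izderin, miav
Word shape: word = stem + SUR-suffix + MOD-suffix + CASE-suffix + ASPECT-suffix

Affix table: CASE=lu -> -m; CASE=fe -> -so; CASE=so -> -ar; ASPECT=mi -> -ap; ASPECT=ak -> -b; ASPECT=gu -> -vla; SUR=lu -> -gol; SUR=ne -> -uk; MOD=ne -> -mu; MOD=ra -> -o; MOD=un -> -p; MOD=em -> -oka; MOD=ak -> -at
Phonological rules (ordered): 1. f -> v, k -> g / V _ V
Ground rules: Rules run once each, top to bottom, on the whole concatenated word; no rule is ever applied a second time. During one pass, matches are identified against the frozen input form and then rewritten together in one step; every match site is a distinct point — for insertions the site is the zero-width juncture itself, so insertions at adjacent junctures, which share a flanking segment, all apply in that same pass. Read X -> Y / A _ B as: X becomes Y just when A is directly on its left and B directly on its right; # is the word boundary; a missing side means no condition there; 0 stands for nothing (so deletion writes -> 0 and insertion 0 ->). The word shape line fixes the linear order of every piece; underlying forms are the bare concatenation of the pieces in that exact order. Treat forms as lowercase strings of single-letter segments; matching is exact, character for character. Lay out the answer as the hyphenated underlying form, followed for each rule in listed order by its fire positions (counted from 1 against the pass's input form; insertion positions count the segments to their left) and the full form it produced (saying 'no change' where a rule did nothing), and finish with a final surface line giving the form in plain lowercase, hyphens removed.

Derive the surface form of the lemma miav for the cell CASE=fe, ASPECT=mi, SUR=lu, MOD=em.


underlying: miav-gol-oka-so-ap
1. f -> v, k -> g / V _ V: fires at position(s) 9: miavgologasoap
surface: miavgologasoap


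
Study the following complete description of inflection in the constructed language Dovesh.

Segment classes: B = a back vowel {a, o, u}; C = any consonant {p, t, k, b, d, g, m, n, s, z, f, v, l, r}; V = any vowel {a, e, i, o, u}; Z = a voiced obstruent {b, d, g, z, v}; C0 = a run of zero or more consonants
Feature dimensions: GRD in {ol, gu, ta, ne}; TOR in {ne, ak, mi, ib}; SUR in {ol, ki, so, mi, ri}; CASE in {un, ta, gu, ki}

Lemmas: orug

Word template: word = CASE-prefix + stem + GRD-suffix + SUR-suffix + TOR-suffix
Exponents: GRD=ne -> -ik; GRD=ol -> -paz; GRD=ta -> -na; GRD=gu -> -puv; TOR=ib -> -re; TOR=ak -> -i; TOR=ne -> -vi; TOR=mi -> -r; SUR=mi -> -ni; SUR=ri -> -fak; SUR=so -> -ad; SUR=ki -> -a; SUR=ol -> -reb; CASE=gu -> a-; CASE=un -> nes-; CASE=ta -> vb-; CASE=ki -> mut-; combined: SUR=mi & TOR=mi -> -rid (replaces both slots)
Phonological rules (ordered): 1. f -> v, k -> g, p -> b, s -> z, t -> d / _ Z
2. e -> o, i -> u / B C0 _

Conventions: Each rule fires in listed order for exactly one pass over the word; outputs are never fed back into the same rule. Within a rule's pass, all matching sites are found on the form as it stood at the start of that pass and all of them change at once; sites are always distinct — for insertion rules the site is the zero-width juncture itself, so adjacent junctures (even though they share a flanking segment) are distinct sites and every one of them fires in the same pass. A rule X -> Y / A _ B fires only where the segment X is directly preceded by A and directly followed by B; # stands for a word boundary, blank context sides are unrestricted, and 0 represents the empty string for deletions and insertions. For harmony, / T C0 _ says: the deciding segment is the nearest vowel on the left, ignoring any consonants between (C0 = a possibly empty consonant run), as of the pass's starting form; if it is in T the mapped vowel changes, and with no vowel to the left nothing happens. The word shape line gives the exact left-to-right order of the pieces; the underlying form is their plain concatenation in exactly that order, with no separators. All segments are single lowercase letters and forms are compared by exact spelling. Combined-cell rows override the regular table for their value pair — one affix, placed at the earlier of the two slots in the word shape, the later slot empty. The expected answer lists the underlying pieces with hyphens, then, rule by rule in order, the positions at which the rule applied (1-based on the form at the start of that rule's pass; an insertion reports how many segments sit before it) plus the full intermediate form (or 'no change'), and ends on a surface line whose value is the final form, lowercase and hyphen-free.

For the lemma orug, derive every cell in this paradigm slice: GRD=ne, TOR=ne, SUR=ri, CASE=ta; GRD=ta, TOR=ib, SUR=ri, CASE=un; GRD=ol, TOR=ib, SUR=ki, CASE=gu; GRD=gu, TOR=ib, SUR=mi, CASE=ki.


cell GRD=ne, TOR=ne, SUR=ri, CASE=ta:
underlying: vb-orug-ik-fak-vi
1. f -> v, k -> g, p -> b, s -> z, t -> d / _ Z: fires at position(s) 11: vborugikfagvi
2. e -> o, i -> u / B C0 _: fires at position(s) 7, 13: vborugukfagvu
surface: vborugukfagvu

cell GRD=ta, TOR=ib, SUR=ri, CASE=un:
underlying: nes-orug-na-fak-re
1. f -> v, k -> g, p -> b, s -> z, t -> d / _ Z: no change
2. e -> o, i -> u / B C0 _: fires at position(s) 14: nesorugnafakro
surface: nesorugnafakro

cell GRD=ol, TOR=ib, SUR=ki, CASE=gu:
underlying: a-orug-paz-a-re
1. f -> v, k -> g, p -> b, s -> z, t -> d / _ Z: no change
2. e -> o, i -> u / B C0 _: fires at position(s) 11: aorugpazaro
surface: aorugpazaro

cell GRD=gu, TOR=ib, SUR=mi, CASE=ki:
underlying: mut-orug-puv-ni-re
1. f -> v, k -> g, p -> b, s -> z, t -> d / _ Z: no change
2. e -> o, i -> u / B C0 _: fires at position(s) 12: mutorugpuvnure
surface: mutorugpuvnure


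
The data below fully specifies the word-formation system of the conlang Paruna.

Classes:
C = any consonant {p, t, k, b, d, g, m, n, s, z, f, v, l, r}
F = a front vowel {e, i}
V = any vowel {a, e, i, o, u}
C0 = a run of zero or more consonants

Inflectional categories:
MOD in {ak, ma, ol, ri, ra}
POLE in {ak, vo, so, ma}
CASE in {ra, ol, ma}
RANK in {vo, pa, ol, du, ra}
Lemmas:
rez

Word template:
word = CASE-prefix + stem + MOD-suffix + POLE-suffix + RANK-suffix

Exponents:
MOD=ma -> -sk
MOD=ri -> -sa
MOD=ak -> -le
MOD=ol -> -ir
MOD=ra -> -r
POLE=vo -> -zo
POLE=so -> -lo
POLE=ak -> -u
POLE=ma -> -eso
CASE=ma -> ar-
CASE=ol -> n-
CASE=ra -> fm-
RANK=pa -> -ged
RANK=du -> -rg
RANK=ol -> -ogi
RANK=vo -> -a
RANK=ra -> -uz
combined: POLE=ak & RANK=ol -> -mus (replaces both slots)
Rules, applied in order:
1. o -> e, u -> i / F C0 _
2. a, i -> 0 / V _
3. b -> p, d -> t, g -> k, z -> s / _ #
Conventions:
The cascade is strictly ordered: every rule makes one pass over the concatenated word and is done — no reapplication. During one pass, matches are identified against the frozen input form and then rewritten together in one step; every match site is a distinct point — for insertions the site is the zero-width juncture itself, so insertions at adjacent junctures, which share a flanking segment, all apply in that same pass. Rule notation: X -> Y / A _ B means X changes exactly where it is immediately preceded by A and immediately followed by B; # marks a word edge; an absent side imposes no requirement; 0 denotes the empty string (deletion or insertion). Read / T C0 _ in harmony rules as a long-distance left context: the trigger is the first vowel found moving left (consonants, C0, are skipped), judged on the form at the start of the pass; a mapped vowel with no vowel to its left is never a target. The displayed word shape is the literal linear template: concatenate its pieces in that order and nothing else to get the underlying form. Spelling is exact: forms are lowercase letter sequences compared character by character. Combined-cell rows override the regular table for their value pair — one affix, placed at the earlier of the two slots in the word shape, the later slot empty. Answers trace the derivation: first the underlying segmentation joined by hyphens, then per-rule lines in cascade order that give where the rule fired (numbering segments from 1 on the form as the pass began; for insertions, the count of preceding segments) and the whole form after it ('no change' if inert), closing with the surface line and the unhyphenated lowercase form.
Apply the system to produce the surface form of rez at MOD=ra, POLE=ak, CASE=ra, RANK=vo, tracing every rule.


underlying: fm-rez-r-u-a
1. o -> e, u -> i / F C0 _: fires at position(s) 7: fmrezria
2. a, i -> 0 / V _: fires at position(s) 8: fmrezri
3. b -> p, d -> t, g -> k, z -> s / _ #: no change
surface: fmrezri


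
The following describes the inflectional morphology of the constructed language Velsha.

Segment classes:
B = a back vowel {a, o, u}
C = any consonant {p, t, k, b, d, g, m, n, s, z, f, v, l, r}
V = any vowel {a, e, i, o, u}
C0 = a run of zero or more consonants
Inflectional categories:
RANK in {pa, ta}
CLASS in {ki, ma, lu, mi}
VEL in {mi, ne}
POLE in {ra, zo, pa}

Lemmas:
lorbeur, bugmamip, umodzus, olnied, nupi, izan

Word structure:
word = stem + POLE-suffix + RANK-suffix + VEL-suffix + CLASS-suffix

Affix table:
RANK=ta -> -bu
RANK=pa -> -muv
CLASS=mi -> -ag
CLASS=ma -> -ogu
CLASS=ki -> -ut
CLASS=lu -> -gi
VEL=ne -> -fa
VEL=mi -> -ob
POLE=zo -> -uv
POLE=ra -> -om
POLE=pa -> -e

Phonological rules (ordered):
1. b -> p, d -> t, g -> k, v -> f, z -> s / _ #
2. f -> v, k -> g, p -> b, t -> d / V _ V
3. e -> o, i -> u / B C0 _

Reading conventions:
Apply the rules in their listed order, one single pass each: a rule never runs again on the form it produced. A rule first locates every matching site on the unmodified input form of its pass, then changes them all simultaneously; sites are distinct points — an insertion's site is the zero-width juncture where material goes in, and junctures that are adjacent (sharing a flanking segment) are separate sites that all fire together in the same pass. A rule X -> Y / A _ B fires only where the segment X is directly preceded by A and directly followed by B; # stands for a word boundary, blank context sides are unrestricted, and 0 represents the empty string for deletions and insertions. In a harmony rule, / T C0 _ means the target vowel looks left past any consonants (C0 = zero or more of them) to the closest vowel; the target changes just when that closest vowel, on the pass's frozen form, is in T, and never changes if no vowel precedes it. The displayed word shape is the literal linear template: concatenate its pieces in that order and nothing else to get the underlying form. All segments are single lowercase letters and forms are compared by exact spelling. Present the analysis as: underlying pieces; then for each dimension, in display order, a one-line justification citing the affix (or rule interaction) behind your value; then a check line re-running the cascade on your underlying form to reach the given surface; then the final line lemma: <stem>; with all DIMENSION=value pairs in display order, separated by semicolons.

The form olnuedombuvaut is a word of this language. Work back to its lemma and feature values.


underlying: olnied-om-bu-fa-ut
RANK=ta - signalled by the affix -bu
CLASS=ki - signalled by the affix -ut
VEL=ne - signalled by the affix -fa
POLE=ra - signalled by the affix -om
check: olniedombufaut -> olniedombufaut -> olniedombuvaut -> olnuedombuvaut
lemma: olnied; RANK=ta; CLASS=ki; VEL=ne; POLE=ra


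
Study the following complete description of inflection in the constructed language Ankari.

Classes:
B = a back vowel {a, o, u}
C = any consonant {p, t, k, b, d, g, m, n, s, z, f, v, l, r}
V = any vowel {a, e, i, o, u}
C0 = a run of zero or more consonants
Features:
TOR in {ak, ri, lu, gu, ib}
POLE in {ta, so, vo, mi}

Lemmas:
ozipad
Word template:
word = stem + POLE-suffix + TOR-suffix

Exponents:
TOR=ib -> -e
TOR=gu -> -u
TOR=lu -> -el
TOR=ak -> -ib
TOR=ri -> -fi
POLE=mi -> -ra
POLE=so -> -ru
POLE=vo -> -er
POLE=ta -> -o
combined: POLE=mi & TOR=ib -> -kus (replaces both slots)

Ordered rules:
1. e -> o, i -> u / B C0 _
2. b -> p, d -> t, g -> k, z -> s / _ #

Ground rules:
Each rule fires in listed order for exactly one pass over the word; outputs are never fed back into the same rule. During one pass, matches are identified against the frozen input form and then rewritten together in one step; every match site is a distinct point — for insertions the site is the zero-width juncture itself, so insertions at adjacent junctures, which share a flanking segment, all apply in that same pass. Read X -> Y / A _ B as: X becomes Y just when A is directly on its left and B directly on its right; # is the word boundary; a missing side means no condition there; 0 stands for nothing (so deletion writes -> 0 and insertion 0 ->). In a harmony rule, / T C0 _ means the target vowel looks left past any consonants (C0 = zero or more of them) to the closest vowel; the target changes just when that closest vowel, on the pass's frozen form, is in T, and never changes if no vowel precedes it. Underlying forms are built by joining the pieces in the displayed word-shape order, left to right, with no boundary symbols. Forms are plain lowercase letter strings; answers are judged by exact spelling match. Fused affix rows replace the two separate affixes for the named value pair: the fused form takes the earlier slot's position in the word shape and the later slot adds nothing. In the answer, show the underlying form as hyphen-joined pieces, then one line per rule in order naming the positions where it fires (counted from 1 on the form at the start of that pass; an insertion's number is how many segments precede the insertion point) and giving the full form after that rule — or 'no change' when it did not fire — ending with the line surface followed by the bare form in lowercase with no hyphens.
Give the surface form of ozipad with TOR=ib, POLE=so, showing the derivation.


underlying: ozipad-ru-e
1. e -> o, i -> u / B C0 _: fires at position(s) 3, 9: ozupadruo
2. b -> p, d -> t, g -> k, z -> s / _ #: no change
surface: ozupadruo


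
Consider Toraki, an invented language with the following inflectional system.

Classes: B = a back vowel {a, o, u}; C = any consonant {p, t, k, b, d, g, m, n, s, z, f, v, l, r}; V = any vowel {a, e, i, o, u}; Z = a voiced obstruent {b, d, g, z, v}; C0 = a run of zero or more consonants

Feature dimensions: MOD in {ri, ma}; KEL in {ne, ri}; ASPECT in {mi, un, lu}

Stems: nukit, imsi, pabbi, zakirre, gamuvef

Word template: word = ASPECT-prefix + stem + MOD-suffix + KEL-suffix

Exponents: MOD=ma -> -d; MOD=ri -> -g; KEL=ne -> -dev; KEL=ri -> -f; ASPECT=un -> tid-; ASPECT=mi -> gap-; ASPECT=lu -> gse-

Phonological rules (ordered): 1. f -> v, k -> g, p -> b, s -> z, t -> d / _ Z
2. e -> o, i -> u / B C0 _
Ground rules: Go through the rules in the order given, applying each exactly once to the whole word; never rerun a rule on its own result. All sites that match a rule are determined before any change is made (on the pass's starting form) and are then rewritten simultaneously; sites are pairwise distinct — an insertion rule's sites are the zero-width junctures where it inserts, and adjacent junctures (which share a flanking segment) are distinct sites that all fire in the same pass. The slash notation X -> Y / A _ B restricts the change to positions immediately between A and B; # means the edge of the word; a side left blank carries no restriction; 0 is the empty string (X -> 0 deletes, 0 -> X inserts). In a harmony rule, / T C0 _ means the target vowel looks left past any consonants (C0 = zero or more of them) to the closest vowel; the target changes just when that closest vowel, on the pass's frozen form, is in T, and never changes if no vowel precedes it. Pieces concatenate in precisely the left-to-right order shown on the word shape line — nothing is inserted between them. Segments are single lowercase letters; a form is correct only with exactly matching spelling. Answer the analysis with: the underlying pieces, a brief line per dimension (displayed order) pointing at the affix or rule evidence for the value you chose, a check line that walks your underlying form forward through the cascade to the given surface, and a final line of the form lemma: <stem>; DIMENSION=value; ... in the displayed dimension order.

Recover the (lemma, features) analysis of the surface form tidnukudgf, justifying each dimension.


underlying: tid-nukit-g-f
MOD=ri - signalled by the affix -g
KEL=ri - signalled by the affix -f
ASPECT=un - signalled by the affix tid-
check: tidnukitgf -> tidnukidgf -> tidnukudgf
lemma: nukit; MOD=ri; KEL=ri; ASPECT=un


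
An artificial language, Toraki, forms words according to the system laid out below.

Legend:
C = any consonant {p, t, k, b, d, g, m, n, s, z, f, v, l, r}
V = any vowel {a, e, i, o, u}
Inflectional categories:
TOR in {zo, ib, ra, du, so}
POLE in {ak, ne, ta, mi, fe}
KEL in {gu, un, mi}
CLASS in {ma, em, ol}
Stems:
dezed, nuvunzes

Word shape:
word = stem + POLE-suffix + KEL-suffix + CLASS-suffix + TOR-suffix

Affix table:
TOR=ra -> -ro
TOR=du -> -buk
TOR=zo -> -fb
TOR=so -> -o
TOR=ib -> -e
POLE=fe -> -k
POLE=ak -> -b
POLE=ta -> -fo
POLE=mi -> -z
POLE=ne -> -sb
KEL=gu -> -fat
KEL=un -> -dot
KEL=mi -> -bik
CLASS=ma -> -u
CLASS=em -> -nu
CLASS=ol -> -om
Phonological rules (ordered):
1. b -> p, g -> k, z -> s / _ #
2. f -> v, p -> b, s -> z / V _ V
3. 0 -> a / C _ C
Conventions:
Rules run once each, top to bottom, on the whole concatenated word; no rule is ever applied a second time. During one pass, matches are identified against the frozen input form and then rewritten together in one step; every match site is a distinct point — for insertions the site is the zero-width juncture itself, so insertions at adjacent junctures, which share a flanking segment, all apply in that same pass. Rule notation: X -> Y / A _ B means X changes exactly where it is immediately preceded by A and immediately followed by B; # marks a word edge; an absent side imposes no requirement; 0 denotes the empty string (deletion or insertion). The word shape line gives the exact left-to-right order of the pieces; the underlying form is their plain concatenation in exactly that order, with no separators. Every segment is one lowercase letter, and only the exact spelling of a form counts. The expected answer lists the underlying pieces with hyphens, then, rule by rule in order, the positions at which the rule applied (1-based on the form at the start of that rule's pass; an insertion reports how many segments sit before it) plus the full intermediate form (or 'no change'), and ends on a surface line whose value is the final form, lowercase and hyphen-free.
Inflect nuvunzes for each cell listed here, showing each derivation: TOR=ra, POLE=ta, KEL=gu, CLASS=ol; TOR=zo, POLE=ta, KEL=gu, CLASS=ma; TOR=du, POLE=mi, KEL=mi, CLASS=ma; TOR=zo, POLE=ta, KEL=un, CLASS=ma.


cell TOR=ra, POLE=ta, KEL=gu, CLASS=ol:
underlying: nuvunzes-fo-fat-om-ro
1. b -> p, g -> k, z -> s / _ #: no change
2. f -> v, p -> b, s -> z / V _ V: fires at position(s) 11: nuvunzesfovatomro
3. 0 -> a / C _ C: inserts after position(s) 5, 8, 15: nuvunazesafovatomaro
surface: nuvunazesafovatomaro

cell TOR=zo, POLE=ta, KEL=gu, CLASS=ma:
underlying: nuvunzes-fo-fat-u-fb
1. b -> p, g -> k, z -> s / _ #: fires at position(s) 16: nuvunzesfofatufp
2. f -> v, p -> b, s -> z / V _ V: fires at position(s) 11: nuvunzesfovatufp
3. 0 -> a / C _ C: inserts after position(s) 5, 8, 15: nuvunazesafovatufap
surface: nuvunazesafovatufap

cell TOR=du, POLE=mi, KEL=mi, CLASS=ma:
underlying: nuvunzes-z-bik-u-buk
1. b -> p, g -> k, z -> s / _ #: no change
2. f -> v, p -> b, s -> z / V _ V: no change
3. 0 -> a / C _ C: inserts after position(s) 5, 8, 9: nuvunazesazabikubuk
surface: nuvunazesazabikubuk

cell TOR=zo, POLE=ta, KEL=un, CLASS=ma:
underlying: nuvunzes-fo-dot-u-fb
1. b -> p, g -> k, z -> s / _ #: fires at position(s) 16: nuvunzesfodotufp
2. f -> v, p -> b, s -> z / V _ V: no change
3. 0 -> a / C _ C: inserts after position(s) 5, 8, 15: nuvunazesafodotufap
surface: nuvunazesafodotufap


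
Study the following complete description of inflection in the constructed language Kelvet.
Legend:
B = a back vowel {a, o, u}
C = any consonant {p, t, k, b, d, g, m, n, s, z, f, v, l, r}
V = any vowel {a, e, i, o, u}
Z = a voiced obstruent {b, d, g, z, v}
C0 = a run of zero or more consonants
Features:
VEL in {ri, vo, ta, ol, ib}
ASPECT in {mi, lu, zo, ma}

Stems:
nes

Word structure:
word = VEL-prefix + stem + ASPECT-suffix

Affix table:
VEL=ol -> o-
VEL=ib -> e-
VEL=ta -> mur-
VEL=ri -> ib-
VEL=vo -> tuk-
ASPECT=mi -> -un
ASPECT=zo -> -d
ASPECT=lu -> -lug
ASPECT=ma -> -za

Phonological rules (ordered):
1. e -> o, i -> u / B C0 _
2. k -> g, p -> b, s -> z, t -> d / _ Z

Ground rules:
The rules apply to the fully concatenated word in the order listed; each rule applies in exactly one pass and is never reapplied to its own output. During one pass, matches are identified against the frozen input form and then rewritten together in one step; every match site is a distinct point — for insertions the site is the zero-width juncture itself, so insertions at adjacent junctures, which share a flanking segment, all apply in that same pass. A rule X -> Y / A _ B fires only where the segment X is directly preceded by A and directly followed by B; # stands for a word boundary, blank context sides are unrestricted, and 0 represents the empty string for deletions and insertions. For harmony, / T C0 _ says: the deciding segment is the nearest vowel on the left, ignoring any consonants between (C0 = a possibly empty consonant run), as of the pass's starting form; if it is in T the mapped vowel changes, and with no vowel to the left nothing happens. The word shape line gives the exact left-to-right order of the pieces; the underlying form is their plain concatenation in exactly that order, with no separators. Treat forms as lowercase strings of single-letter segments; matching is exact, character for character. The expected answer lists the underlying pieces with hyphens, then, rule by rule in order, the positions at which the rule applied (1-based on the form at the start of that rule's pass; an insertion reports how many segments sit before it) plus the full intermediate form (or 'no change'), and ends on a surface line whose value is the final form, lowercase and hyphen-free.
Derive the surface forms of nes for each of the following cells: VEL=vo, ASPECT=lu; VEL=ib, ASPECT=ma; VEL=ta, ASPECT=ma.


cell VEL=vo, ASPECT=lu:
underlying: tuk-nes-lug
1. e -> o, i -> u / B C0 _: fires at position(s) 5: tuknoslug
2. k -> g, p -> b, s -> z, t -> d / _ Z: no change
surface: tuknoslug

cell VEL=ib, ASPECT=ma:
underlying: e-nes-za
1. e -> o, i -> u / B C0 _: no change
2. k -> g, p -> b, s -> z, t -> d / _ Z: fires at position(s) 4: enezza
surface: enezza

cell VEL=ta, ASPECT=ma:
underlying: mur-nes-za
1. e -> o, i -> u / B C0 _: fires at position(s) 5: murnosza
2. k -> g, p -> b, s -> z, t -> d / _ Z: fires at position(s) 6: murnozza
surface: murnozza


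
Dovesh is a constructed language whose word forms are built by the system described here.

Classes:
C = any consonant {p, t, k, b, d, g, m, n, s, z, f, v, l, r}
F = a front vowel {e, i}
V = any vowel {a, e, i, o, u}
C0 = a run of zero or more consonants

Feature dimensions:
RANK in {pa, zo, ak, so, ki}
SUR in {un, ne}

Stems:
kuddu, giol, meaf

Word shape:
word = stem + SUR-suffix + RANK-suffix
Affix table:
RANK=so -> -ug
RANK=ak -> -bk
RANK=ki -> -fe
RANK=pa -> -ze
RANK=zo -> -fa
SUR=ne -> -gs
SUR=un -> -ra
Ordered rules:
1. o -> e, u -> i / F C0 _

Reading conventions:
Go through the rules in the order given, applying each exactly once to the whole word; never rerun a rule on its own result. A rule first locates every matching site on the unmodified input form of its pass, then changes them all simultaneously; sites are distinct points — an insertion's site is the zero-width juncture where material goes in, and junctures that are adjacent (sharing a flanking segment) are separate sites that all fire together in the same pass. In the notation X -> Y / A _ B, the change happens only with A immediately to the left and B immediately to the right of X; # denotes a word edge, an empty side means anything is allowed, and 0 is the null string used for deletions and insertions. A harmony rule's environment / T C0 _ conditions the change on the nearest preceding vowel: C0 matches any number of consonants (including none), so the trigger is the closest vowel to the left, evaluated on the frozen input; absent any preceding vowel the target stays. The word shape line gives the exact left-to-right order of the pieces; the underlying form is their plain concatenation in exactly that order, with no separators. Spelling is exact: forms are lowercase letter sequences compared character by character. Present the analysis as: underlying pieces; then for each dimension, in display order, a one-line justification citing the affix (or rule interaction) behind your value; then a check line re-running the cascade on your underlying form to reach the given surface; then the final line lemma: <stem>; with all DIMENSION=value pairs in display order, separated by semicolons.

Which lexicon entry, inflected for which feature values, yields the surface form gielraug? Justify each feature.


underlying: giol-ra-ug
RANK=so - signalled by the affix -ug
SUR=un - signalled by the affix -ra
check: giolraug -> gielraug
lemma: giol; RANK=so; SUR=un


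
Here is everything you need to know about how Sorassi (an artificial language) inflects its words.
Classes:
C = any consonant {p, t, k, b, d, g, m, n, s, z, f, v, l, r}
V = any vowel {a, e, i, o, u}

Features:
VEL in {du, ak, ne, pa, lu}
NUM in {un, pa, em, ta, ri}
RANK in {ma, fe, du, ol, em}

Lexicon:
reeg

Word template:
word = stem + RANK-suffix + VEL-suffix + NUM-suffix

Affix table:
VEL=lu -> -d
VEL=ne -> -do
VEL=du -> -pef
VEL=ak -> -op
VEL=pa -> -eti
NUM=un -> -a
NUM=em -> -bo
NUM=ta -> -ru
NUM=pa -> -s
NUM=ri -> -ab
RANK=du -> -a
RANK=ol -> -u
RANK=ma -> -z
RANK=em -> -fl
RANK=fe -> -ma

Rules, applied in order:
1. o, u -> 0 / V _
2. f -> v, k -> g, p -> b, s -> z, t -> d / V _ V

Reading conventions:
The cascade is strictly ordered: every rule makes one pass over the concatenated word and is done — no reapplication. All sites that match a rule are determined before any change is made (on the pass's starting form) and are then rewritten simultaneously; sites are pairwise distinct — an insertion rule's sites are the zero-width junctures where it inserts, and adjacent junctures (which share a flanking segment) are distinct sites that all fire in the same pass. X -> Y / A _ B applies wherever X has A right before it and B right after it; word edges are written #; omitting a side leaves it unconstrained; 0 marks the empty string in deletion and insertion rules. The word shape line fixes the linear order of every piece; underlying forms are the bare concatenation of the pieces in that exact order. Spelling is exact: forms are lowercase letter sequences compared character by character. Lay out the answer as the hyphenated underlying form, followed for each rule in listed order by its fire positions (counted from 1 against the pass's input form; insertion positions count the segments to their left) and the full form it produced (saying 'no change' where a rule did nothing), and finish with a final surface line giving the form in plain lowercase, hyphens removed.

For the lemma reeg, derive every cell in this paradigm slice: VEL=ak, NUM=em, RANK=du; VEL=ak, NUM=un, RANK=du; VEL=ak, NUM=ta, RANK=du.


cell VEL=ak, NUM=em, RANK=du:
underlying: reeg-a-op-bo
1. o, u -> 0 / V _: fires at position(s) 6: reegapbo
2. f -> v, k -> g, p -> b, s -> z, t -> d / V _ V: no change
surface: reegapbo

cell VEL=ak, NUM=un, RANK=du:
underlying: reeg-a-op-a
1. o, u -> 0 / V _: fires at position(s) 6: reegapa
2. f -> v, k -> g, p -> b, s -> z, t -> d / V _ V: fires at position(s) 6: reegaba
surface: reegaba

cell VEL=ak, NUM=ta, RANK=du:
underlying: reeg-a-op-ru
1. o, u -> 0 / V _: fires at position(s) 6: reegapru
2. f -> v, k -> g, p -> b, s -> z, t -> d / V _ V: no change
surface: reegapru


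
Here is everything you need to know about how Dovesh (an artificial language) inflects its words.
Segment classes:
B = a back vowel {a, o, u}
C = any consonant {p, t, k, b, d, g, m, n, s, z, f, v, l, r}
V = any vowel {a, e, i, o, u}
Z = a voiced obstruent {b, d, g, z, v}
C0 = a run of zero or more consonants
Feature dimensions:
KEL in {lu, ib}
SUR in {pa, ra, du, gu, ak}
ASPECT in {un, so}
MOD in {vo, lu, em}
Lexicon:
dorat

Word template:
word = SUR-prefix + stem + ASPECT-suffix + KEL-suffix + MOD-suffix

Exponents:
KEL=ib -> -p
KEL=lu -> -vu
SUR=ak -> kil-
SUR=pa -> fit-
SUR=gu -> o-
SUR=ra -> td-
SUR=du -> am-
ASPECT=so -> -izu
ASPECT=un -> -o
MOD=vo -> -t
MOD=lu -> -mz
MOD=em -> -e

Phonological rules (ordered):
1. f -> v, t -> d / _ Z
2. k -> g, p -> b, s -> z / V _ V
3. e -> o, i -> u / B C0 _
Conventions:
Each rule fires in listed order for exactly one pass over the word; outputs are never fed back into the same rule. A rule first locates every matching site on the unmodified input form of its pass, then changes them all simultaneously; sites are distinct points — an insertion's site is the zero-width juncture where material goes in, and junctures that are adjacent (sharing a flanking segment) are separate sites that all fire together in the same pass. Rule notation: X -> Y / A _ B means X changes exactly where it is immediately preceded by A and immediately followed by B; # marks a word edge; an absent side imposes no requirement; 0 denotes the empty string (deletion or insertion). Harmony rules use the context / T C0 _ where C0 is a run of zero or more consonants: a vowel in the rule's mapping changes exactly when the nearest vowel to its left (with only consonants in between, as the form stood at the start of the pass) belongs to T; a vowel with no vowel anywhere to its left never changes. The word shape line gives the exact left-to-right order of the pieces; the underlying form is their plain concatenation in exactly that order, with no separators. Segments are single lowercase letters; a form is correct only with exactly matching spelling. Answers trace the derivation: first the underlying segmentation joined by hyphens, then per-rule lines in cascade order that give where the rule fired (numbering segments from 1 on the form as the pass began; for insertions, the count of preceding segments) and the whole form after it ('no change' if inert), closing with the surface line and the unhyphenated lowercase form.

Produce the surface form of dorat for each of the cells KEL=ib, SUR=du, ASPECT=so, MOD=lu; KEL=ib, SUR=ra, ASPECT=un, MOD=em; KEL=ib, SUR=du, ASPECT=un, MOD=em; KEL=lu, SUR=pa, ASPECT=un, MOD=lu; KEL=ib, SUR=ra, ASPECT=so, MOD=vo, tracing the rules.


cell KEL=ib, SUR=du, ASPECT=so, MOD=lu:
underlying: am-dorat-izu-p-mz
1. f -> v, t -> d / _ Z: no change
2. k -> g, p -> b, s -> z / V _ V: no change
3. e -> o, i -> u / B C0 _: fires at position(s) 8: amdoratuzupmz
surface: amdoratuzupmz

cell KEL=ib, SUR=ra, ASPECT=un, MOD=em:
underlying: td-dorat-o-p-e
1. f -> v, t -> d / _ Z: fires at position(s) 1: dddoratope
2. k -> g, p -> b, s -> z / V _ V: fires at position(s) 9: dddoratobe
3. e -> o, i -> u / B C0 _: fires at position(s) 10: dddoratobo
surface: dddoratobo

cell KEL=ib, SUR=du, ASPECT=un, MOD=em:
underlying: am-dorat-o-p-e
1. f -> v, t -> d / _ Z: no change
2. k -> g, p -> b, s -> z / V _ V: fires at position(s) 9: amdoratobe
3. e -> o, i -> u / B C0 _: fires at position(s) 10: amdoratobo
surface: amdoratobo

cell KEL=lu, SUR=pa, ASPECT=un, MOD=lu:
underlying: fit-dorat-o-vu-mz
1. f -> v, t -> d / _ Z: fires at position(s) 3: fiddoratovumz
2. k -> g, p -> b, s -> z / V _ V: no change
3. e -> o, i -> u / B C0 _: no change
surface: fiddoratovumz

cell KEL=ib, SUR=ra, ASPECT=so, MOD=vo:
underlying: td-dorat-izu-p-t
1. f -> v, t -> d / _ Z: fires at position(s) 1: dddoratizupt
2. k -> g, p -> b, s -> z / V _ V: no change
3. e -> o, i -> u / B C0 _: fires at position(s) 8: dddoratuzupt
surface: dddoratuzupt
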